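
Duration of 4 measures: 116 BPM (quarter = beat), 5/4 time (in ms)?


Solution.
Quarter-note beat duration = 60000 / 116 ms
Beats per measure (5/4) = 5
One measure = 5 × 60000 / 116 = 300000 / 116 ms
4 measures = 4 × 300000 / 116 = 1200000 / 116
= 10344.8 ms


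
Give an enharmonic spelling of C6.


Working:
Enharmonic notes sound the same pitch but are spelled with different letter names
C and B# name the same pitch class
Octave numbers change at C, so C6 = B#5
= B#5


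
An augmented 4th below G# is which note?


A 4th spans 4 letter names, so from G we land on D
An augmented 4th = 6 semitones below G#
Spell D at that pitch: D
= D


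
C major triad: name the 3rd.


Reasoning:
Major triad = root + major 3rd (4 semitones) + perfect 5th (7 semitones)
A triad on C stacks thirds, so the chord tones use letter names C-E-G
Root: C
Major 3rd above C: E
Perfect 5th above C: G
The 3rd = E


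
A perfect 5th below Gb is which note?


Solution.
A 5th spans 5 letter names, so from G we land on C
A perfect 5th = 7 semitones below Gb
Spell C at that pitch: Cb
= Cb


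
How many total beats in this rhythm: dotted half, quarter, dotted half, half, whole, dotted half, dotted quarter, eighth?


Beat values:
  dotted half = 3 beats
  quarter = 1 beat
  dotted half = 3 beats
  half = 2 beats
  whole = 4 beats
  dotted half = 3 beats
  dotted quarter = 1.5 beats
  eighth = 0.5 beats
Sum = 3 + 1 + 3 + 2 + 4 + 3 + 1.5 + 0.5
= 18 beats


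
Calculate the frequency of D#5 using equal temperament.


Solution.
f = 440 × 2^(n/12) where n = semitones from A4
D#5: 6 semitones from A4
f = 440 × 2^(6/12)
f = 622.25 Hz


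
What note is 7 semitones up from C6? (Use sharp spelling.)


Let's work it out.
C6: chromatic position 0 in octave 6 → absolute = 6×12 + 0 = 72
Transpose up 7: 72 + 7 = 79
79 = 6×12 + 7 → G in octave 6
Result = G6


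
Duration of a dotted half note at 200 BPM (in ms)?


One quarter-note beat = 60000 / BPM = 60000 / 200 ms
Dotted half note = 3 × quarter note
Duration = 3 × 60000 / 200 = 180000 / 200
= 900.0 ms


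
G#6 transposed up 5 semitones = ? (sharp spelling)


Working:
G#6: chromatic position 8 in octave 6 → absolute = 6×12 + 8 = 80
Transpose up 5: 80 + 5 = 85
85 = 7×12 + 1 → C# in octave 7
Result = C#7


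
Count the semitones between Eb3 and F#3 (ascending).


Absolute semitone position = octave×12 + chromatic position
Eb3: 3×12 + 3 = 39
F#3: 3×12 + 6 = 42
Difference = 42 - 39 = 3
= 3 semitones


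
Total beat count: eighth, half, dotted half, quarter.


Reasoning:
Beat values:
  eighth = 0.5 beats
  half = 2 beats
  dotted half = 3 beats
  quarter = 1 beat
Sum = 0.5 + 2 + 3 + 1
= 6.5 beats


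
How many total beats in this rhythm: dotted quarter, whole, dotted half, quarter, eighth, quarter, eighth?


Reasoning:
Beat values:
  dotted quarter = 1.5 beats
  whole = 4 beats
  dotted half = 3 beats
  quarter = 1 beat
  eighth = 0.5 beats
  quarter = 1 beat
  eighth = 0.5 beats
Sum = 1.5 + 4 + 3 + 1 + 0.5 + 1 + 0.5
= 11.5 beats


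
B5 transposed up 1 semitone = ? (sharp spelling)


Step by step:
B5: chromatic position 11 in octave 5 → absolute = 5×12 + 11 = 71
Transpose up 1: 71 + 1 = 72
72 = 6×12 + 0 → C in octave 6
Result = C6


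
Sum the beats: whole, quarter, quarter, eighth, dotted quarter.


Beat values:
  whole = 4 beats
  quarter = 1 beat
  quarter = 1 beat
  eighth = 0.5 beats
  dotted quarter = 1.5 beats
Sum = 4 + 1 + 1 + 0.5 + 1.5
= 8 beats


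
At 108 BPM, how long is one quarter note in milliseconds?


Step by step:
One quarter-note beat = 60000 / BPM = 60000 / 108 ms
Duration = 60000 / 108
= 555.6 ms


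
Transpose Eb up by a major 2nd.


major 2nd: 2 letter names, 2 semitones
Letter: E + 1 → F
Pitch: Eb + 2 semitones, spelled as an F → F
= F


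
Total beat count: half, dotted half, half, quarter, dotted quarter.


Reasoning:
Beat values:
  half = 2 beats
  dotted half = 3 beats
  half = 2 beats
  quarter = 1 beat
  dotted quarter = 1.5 beats
Sum = 2 + 3 + 2 + 1 + 1.5
= 9.5 beats


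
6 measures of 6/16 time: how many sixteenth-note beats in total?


Working:
Time signature 6/16: the bottom number 16 means the sixteenth note gets one count
The top number 6 means 6 sixteenth-note beats per measure
Total = 6 × 6 measures
= 36 sixteenth-note beats


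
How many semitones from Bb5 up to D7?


Reasoning:
Absolute semitone position = octave×12 + chromatic position
Bb5: 5×12 + 10 = 70
D7: 7×12 + 2 = 86
Difference = 86 - 70 = 16
= 16 semitones


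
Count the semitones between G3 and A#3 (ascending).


Let's work it out.
Absolute semitone position = octave×12 + chromatic position
G3: 3×12 + 7 = 43
A#3: 3×12 + 10 = 46
Difference = 46 - 43 = 3
= 3 semitones


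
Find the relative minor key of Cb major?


Reasoning:
The relative minor shares the major's key signature and starts on its 6th degree
6th degree = a major 6th above the tonic; a major 6th above Cb is Ab
→ relative minor of Cb major is Ab minor
= Ab minor


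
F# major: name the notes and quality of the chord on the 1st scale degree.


Reasoning:
F# major scale: F# G# A# B C# D# E#
Diatonic triad on degree 1 stacks scale notes 1, 3, 5: F# A# C#
F#→A# = 4 semitones; F#→C# = 7 semitones → major triad
= F# A# C# (major)


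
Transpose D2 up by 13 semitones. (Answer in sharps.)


Solution.
D2: chromatic position 2 in octave 2 → absolute = 2×12 + 2 = 26
Transpose up 13: 26 + 13 = 39
39 = 3×12 + 3 → D# in octave 3
Result = D#3


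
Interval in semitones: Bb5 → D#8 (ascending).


Absolute semitone position = octave×12 + chromatic position
Bb5: 5×12 + 10 = 70
D#8: 8×12 + 3 = 99
Difference = 99 - 70 = 29
= 29 semitones


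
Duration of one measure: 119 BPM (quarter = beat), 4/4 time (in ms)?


Quarter-note beat duration = 60000 / 119 ms
Beats per measure (4/4) = 4
One measure = 4 × 60000 / 119 = 240000 / 119 ms
= 2016.8 ms


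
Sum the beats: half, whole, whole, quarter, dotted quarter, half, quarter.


Beat values:
  half = 2 beats
  whole = 4 beats
  whole = 4 beats
  quarter = 1 beat
  dotted quarter = 1.5 beats
  half = 2 beats
  quarter = 1 beat
Sum = 2 + 4 + 4 + 1 + 1.5 + 2 + 1
= 15.5 beats


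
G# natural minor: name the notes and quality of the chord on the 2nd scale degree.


Let's work it out.
G# natural minor scale: G# A# B C# D# E F#
Diatonic triad on degree 2 stacks scale notes 2, 4, 6: A# C# E
A#→C# = 3 semitones; A#→E = 6 semitones → diminished triad
= A# C# E (diminished)


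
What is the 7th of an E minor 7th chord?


Working:
Minor 7th chord = root + minor 3rd + perfect 5th + minor 7th
Seventh chords stack in thirds, so the letter names are E-G-B-D
Root: E
Minor 3rd above E: G
Perfect 5th above E: B
Minor 7th above E: D
The 7th = D


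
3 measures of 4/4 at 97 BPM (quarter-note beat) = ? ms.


Quarter-note beat duration = 60000 / 97 ms
Beats per measure (4/4) = 4
One measure = 4 × 60000 / 97 = 240000 / 97 ms
3 measures = 3 × 240000 / 97 = 720000 / 97
= 7422.7 ms


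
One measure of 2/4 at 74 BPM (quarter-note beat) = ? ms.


Step by step:
Quarter-note beat duration = 60000 / 74 ms
Beats per measure (2/4) = 2
One measure = 2 × 60000 / 74 = 120000 / 74 ms
= 1621.6 ms


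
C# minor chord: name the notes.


Minor triad = root + minor 3rd (3 semitones) + perfect 5th (7 semitones)
A triad on C# stacks thirds, so the chord tones use letter names C-E-G
Root: C#
Minor 3rd above C#: E
Perfect 5th above C#: G#
Chord = C# E G#


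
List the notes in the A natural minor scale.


Natural minor scale pattern: W-H-W-W-H-W-W (2-1-2-2-1-2-2 semitones)
Starting from A:
  A + 2 semitones → B
  B + 1 semitone → C
  C + 2 semitones → D
  D + 2 semitones → E
  E + 1 semitone → F
  F + 2 semitones → G
  G + 2 semitones → A
Scale = A B C D E F G


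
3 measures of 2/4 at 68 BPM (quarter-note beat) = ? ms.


Quarter-note beat duration = 60000 / 68 ms
Beats per measure (2/4) = 2
One measure = 2 × 60000 / 68 = 120000 / 68 ms
3 measures = 3 × 120000 / 68 = 360000 / 68
= 5294.1 ms


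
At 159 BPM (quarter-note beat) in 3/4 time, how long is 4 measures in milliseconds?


Reasoning:
Quarter-note beat duration = 60000 / 159 ms
Beats per measure (3/4) = 3
One measure = 3 × 60000 / 159 = 180000 / 159 ms
4 measures = 4 × 180000 / 159 = 720000 / 159
= 4528.3 ms


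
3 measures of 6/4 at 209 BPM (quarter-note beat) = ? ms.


Reasoning:
Quarter-note beat duration = 60000 / 209 ms
Beats per measure (6/4) = 6
One measure = 6 × 60000 / 209 = 360000 / 209 ms
3 measures = 3 × 360000 / 209 = 1080000 / 209
= 5167.5 ms


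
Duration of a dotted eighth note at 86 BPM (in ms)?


Step by step:
One quarter-note beat = 60000 / BPM = 60000 / 86 ms
Dotted eighth note = 3/4 × quarter note
Duration = 3/4 × 60000 / 86 = 45000 / 86
= 523.3 ms


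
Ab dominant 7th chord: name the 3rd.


Dominant 7th chord = root + major 3rd + perfect 5th + minor 7th
Seventh chords stack in thirds, so the letter names are A-C-E-G
Root: Ab
Major 3rd above Ab: C
Perfect 5th above Ab: Eb
Minor 7th above Ab: Gb
The 3rd = C


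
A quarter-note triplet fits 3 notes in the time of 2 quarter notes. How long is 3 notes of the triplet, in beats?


Working:
Triplet: 3 notes occupy the space of 2 quarter notes
Space = 2 × 1 = 2 beats
Each triplet note = 2 / 3 = 2/3 beats
3 notes = 3 × 2/3 = 2
= 2 beats


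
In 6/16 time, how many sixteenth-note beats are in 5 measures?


Time signature 6/16: the bottom number 16 means the sixteenth note gets one count
The top number 6 means 6 sixteenth-note beats per measure
Total = 6 × 5 measures
= 30 sixteenth-note beats


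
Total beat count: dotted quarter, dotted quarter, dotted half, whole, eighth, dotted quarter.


Working:
Beat values:
  dotted quarter = 1.5 beats
  dotted quarter = 1.5 beats
  dotted half = 3 beats
  whole = 4 beats
  eighth = 0.5 beats
  dotted quarter = 1.5 beats
Sum = 1.5 + 1.5 + 3 + 4 + 0.5 + 1.5
= 12 beats


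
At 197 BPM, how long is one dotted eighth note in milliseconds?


One quarter-note beat = 60000 / BPM = 60000 / 197 ms
Dotted eighth note = 3/4 × quarter note
Duration = 3/4 × 60000 / 197 = 45000 / 197
= 228.4 ms


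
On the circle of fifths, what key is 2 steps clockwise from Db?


Let's work it out.
Each clockwise step on the circle of fifths moves up a perfect 5th
From Db: Db → Ab → Eb
= Eb


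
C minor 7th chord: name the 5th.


Solution.
Minor 7th chord = root + minor 3rd + perfect 5th + minor 7th
Seventh chords stack in thirds, so the letter names are C-E-G-B
Root: C
Minor 3rd above C: Eb
Perfect 5th above C: G
Minor 7th above C: Bb
The 5th = G


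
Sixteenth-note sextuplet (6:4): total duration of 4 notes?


Sextuplet: 6 notes occupy the space of 4 sixteenth notes
Space = 4 × 1/4 = 1 beat
Each sextuplet note = 1 / 6 = 1/6 beats
4 notes = 4 × 1/6 = 2/3
= 2/3 beats


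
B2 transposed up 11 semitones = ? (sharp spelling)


Step by step:
B2: chromatic position 11 in octave 2 → absolute = 2×12 + 11 = 35
Transpose up 11: 35 + 11 = 46
46 = 3×12 + 10 → A# in octave 3
Result = A#3


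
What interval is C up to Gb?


Working:
Letter names: C → G spans 5 letter names → a 5th
Semitones: C → Gb = 6 half-steps
A 5th of 6 semitones is a diminished 5th
= diminished 5th


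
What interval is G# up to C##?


Reasoning:
Letter names: G → C spans 4 letter names → a 4th
Semitones: G# → C## = 6 half-steps
A 4th of 6 semitones is an augmented 4th
= augmented 4th


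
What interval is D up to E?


Step by step:
Letter names: D → E spans 2 letter names → a 2nd
Semitones: D → E = 2 half-steps
A 2nd of 2 semitones is a major 2nd
= major 2nd


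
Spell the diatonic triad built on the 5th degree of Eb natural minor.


Step by step:
Eb natural minor scale: Eb F Gb Ab Bb Cb Db
Diatonic triad on degree 5 stacks scale notes 5, 7, 2: Bb Db F
Bb→Db = 3 semitones; Bb→F = 7 semitones → minor triad
= Bb Db F (minor)


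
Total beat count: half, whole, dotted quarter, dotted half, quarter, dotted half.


Let's work it out.
Beat values:
  half = 2 beats
  whole = 4 beats
  dotted quarter = 1.5 beats
  dotted half = 3 beats
  quarter = 1 beat
  dotted half = 3 beats
Sum = 2 + 4 + 1.5 + 3 + 1 + 3
= 14.5 beats


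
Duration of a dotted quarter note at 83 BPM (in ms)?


One quarter-note beat = 60000 / BPM = 60000 / 83 ms
Dotted quarter note = 3/2 × quarter note
Duration = 3/2 × 60000 / 83 = 90000 / 83
= 1084.3 ms


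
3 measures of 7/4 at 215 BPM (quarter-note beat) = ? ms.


Solution.
Quarter-note beat duration = 60000 / 215 ms
Beats per measure (7/4) = 7
One measure = 7 × 60000 / 215 = 420000 / 215 ms
3 measures = 3 × 420000 / 215 = 1260000 / 215
= 5860.5 ms


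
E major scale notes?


Major scale pattern: W-W-H-W-W-W-H (2-2-1-2-2-2-1 semitones)
Starting from E:
  E + 2 semitones → F#
  F# + 2 semitones → G#
  G# + 1 semitone → A
  A + 2 semitones → B
  B + 2 semitones → C#
  C# + 2 semitones → D#
  D# + 1 semitone → E
Scale = E F# G# A B C# D#


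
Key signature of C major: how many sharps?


Let's work it out.
Sharp major keys follow the circle of fifths: C(0), G(1), D(2), A(3), E(4), B(5), F#(6), C#(7)
C major has 0 sharps
= 0 sharps


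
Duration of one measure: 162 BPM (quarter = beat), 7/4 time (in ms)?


Step by step:
Quarter-note beat duration = 60000 / 162 ms
Beats per measure (7/4) = 7
One measure = 7 × 60000 / 162 = 420000 / 162 ms
= 2592.6 ms


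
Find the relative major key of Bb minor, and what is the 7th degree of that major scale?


Step by step:
The relative major shares the key signature and is a minor 3rd above the minor tonic
A minor 3rd above Bb is Db
→ relative major of Bb minor is Db major
Db major scale: Db Eb F Gb Ab Bb C
= Db major; 7th degree = C


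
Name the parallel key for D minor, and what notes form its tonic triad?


Solution.
Parallel keys share the same tonic but differ in mode
D minor → parallel is D major
Tonic triad of D major = D F# A
= D major; triad = D F# A


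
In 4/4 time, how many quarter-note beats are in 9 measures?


Time signature 4/4: the bottom number 4 means the quarter note gets one count
The top number 4 means 4 quarter-note beats per measure
Total = 4 × 9 measures
= 36 quarter-note beats


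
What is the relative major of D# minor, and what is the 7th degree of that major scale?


The relative major shares the key signature and is a minor 3rd above the minor tonic
A minor 3rd above D# is F#
→ relative major of D# minor is F# major
F# major scale: F# G# A# B C# D# E#
= F# major; 7th degree = E#


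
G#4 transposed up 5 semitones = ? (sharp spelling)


Step by step:
G#4: chromatic position 8 in octave 4 → absolute = 4×12 + 8 = 56
Transpose up 5: 56 + 5 = 61
61 = 5×12 + 1 → C# in octave 5
Result = C#5


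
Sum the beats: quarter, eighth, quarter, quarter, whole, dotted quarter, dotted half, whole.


Beat values:
  quarter = 1 beat
  eighth = 0.5 beats
  quarter = 1 beat
  quarter = 1 beat
  whole = 4 beats
  dotted quarter = 1.5 beats
  dotted half = 3 beats
  whole = 4 beats
Sum = 1 + 0.5 + 1 + 1 + 4 + 1.5 + 3 + 4
= 16 beats


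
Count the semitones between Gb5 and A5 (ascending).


Working:
Absolute semitone position = octave×12 + chromatic position
Gb5: 5×12 + 6 = 66
A5: 5×12 + 9 = 69
Difference = 69 - 66 = 3
= 3 semitones


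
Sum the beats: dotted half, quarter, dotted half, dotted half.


Step by step:
Beat values:
  dotted half = 3 beats
  quarter = 1 beat
  dotted half = 3 beats
  dotted half = 3 beats
Sum = 3 + 1 + 3 + 3
= 10 beats


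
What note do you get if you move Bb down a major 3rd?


Working:
major 3rd: 3 letter names, 4 semitones
Letter: B - 2 → G
Pitch: Bb - 4 semitones, spelled as a G → Gb
= Gb


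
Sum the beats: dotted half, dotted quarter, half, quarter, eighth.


Beat values:
  dotted half = 3 beats
  dotted quarter = 1.5 beats
  half = 2 beats
  quarter = 1 beat
  eighth = 0.5 beats
Sum = 3 + 1.5 + 2 + 1 + 0.5
= 8 beats


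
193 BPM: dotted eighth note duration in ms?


Working:
One quarter-note beat = 60000 / BPM = 60000 / 193 ms
Dotted eighth note = 3/4 × quarter note
Duration = 3/4 × 60000 / 193 = 45000 / 193
= 233.2 ms


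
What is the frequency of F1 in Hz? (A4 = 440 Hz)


Step by step:
f = 440 × 2^(n/12) where n = semitones from A4
F1: -40 semitones from A4
f = 440 × 2^(-40/12)
f = 43.65 Hz


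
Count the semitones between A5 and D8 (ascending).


Solution.
Absolute semitone position = octave×12 + chromatic position
A5: 5×12 + 9 = 69
D8: 8×12 + 2 = 98
Difference = 98 - 69 = 29
= 29 semitones


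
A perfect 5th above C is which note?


Working:
A 5th spans 5 letter names, so from C we land on G
A perfect 5th = 7 semitones above C
Spell G at that pitch: G
= G


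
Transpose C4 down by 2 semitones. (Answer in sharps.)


C4: chromatic position 0 in octave 4 → absolute = 4×12 + 0 = 48
Transpose down 2: 48 - 2 = 46
46 = 3×12 + 10 → A# in octave 3
Result = A#3


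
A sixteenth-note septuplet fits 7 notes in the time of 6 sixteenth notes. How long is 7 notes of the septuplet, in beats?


Septuplet: 7 notes occupy the space of 6 sixteenth notes
Space = 6 × 1/4 = 3/2 beats
Each septuplet note = 3/2 / 7 = 3/14 beats
7 notes = 7 × 3/14 = 3/2
= 3/2 beats


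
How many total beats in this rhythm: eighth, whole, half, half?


Step by step:
Beat values:
  eighth = 0.5 beats
  whole = 4 beats
  half = 2 beats
  half = 2 beats
Sum = 0.5 + 4 + 2 + 2
= 8.5 beats


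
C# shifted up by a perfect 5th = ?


perfect 5th: 5 letter names, 7 semitones
Letter: C + 4 → G
Pitch: C# + 7 semitones, spelled as a G → G#
= G#


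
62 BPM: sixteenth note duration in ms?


Step by step:
One quarter-note beat = 60000 / BPM = 60000 / 62 ms
Sixteenth note = 1/4 × quarter note
Duration = 1/4 × 60000 / 62 = 15000 / 62
= 241.9 ms


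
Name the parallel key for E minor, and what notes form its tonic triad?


Reasoning:
Parallel keys share the same tonic but differ in mode
E minor → parallel is E major
Tonic triad of E major = E G# B
= E major; triad = E G# B


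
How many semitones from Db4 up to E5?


Let's work it out.
Absolute semitone position = octave×12 + chromatic position
Db4: 4×12 + 1 = 49
E5: 5×12 + 4 = 64
Difference = 64 - 49 = 15
= 15 semitones


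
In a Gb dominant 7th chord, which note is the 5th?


Dominant 7th chord = root + major 3rd + perfect 5th + minor 7th
Seventh chords stack in thirds, so the letter names are G-B-D-F
Root: Gb
Major 3rd above Gb: Bb
Perfect 5th above Gb: Db
Minor 7th above Gb: Fb
The 5th = Db


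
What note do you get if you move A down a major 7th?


Solution.
major 7th: 7 letter names, 11 semitones
Letter: A - 6 → B
Pitch: A - 11 semitones, spelled as a B → Bb
= Bb


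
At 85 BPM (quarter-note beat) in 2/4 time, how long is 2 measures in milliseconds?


Quarter-note beat duration = 60000 / 85 ms
Beats per measure (2/4) = 2
One measure = 2 × 60000 / 85 = 120000 / 85 ms
2 measures = 2 × 120000 / 85 = 240000 / 85
= 2823.5 ms


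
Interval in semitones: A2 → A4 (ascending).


Let's work it out.
Absolute semitone position = octave×12 + chromatic position
A2: 2×12 + 9 = 33
A4: 4×12 + 9 = 57
Difference = 57 - 33 = 24
= 24 semitones


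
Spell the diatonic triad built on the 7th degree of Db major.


Db major scale: Db Eb F Gb Ab Bb C
Diatonic triad on degree 7 stacks scale notes 7, 2, 4: C Eb Gb
C→Eb = 3 semitones; C→Gb = 6 semitones → diminished triad
= C Eb Gb (diminished)


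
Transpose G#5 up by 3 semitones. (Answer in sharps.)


Working:
G#5: chromatic position 8 in octave 5 → absolute = 5×12 + 8 = 68
Transpose up 3: 68 + 3 = 71
71 = 5×12 + 11 → B in octave 5
Result = B5


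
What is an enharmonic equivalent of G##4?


Step by step:
Enharmonic notes sound the same pitch but are spelled with different letter names
G## and A name the same pitch class
= A4


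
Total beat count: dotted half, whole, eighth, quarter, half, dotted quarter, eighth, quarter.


Solution.
Beat values:
  dotted half = 3 beats
  whole = 4 beats
  eighth = 0.5 beats
  quarter = 1 beat
  half = 2 beats
  dotted quarter = 1.5 beats
  eighth = 0.5 beats
  quarter = 1 beat
Sum = 3 + 4 + 0.5 + 1 + 2 + 1.5 + 0.5 + 1
= 13.5 beats


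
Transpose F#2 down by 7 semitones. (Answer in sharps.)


Working:
F#2: chromatic position 6 in octave 2 → absolute = 2×12 + 6 = 30
Transpose down 7: 30 - 7 = 23
23 = 1×12 + 11 → B in octave 1
Result = B1


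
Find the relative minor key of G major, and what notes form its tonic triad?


Step by step:
The relative minor shares the major's key signature and starts on its 6th degree
6th degree = a major 6th above the tonic; a major 6th above G is E
→ relative minor of G major is E minor
Tonic triad of E minor = root + minor 3rd + perfect 5th = E G B
= E minor; triad = E G B


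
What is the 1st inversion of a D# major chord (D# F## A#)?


Reasoning:
Root position: D# F## A#
1st inversion: move root up an octave
Bass note: F##
Notes (bottom to top) = F## A# D#


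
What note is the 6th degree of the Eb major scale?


Major scale pattern: W-W-H-W-W-W-H (2-2-1-2-2-2-1 semitones)
Starting from Eb:
  Eb + 2 semitones → F
  F + 2 semitones → G
  G + 1 semitone → Ab
  Ab + 2 semitones → Bb
  Bb + 2 semitones → C
  C + 2 semitones → D
  D + 1 semitone → Eb
Scale: Eb F G Ab Bb C D
Degree 6 = C


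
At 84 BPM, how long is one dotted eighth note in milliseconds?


Reasoning:
One quarter-note beat = 60000 / BPM = 60000 / 84 ms
Dotted eighth note = 3/4 × quarter note
Duration = 3/4 × 60000 / 84 = 45000 / 84
= 535.7 ms


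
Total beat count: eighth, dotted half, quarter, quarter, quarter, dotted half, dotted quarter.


Working:
Beat values:
  eighth = 0.5 beats
  dotted half = 3 beats
  quarter = 1 beat
  quarter = 1 beat
  quarter = 1 beat
  dotted half = 3 beats
  dotted quarter = 1.5 beats
Sum = 0.5 + 3 + 1 + 1 + 1 + 3 + 1.5
= 11 beats


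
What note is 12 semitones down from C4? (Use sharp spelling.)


Solution.
C4: chromatic position 0 in octave 4 → absolute = 4×12 + 0 = 48
Transpose down 12: 48 - 12 = 36
36 = 3×12 + 0 → C in octave 3
Result = C3


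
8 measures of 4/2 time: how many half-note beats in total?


Step by step:
Time signature 4/2: the bottom number 2 means the half note gets one count
The top number 4 means 4 half-note beats per measure
Total = 4 × 8 measures
= 32 half-note beats


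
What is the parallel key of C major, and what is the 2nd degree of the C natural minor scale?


Let's work it out.
Parallel keys share the same tonic but differ in mode
C major → parallel is C minor
C natural minor scale: C D Eb F G Ab Bb
= C minor; 2nd degree = D


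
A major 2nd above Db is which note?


A 2nd spans 2 letter names, so from D we land on E
A major 2nd = 2 semitones above Db
Spell E at that pitch: Eb
= Eb


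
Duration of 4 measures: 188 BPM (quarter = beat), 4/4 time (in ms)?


Working:
Quarter-note beat duration = 60000 / 188 ms
Beats per measure (4/4) = 4
One measure = 4 × 60000 / 188 = 240000 / 188 ms
4 measures = 4 × 240000 / 188 = 960000 / 188
= 5106.4 ms


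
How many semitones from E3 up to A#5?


Absolute semitone position = octave×12 + chromatic position
E3: 3×12 + 4 = 40
A#5: 5×12 + 10 = 70
Difference = 70 - 40 = 30
= 30 semitones


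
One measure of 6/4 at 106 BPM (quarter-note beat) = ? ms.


Reasoning:
Quarter-note beat duration = 60000 / 106 ms
Beats per measure (6/4) = 6
One measure = 6 × 60000 / 106 = 360000 / 106 ms
= 3396.2 ms


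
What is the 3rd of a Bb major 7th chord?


Step by step:
Major 7th chord = root + major 3rd + perfect 5th + major 7th
Seventh chords stack in thirds, so the letter names are B-D-F-A
Root: Bb
Major 3rd above Bb: D
Perfect 5th above Bb: F
Major 7th above Bb: A
The 3rd = D


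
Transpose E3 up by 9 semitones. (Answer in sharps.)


Let's work it out.
E3: chromatic position 4 in octave 3 → absolute = 3×12 + 4 = 40
Transpose up 9: 40 + 9 = 49
49 = 4×12 + 1 → C# in octave 4
Result = C#4


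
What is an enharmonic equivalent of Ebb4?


Step by step:
Enharmonic notes sound the same pitch but are spelled with different letter names
Ebb and D name the same pitch class
= D4


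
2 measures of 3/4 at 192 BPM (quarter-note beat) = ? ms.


Quarter-note beat duration = 60000 / 192 ms
Beats per measure (3/4) = 3
One measure = 3 × 60000 / 192 = 180000 / 192 ms
2 measures = 2 × 180000 / 192 = 360000 / 192
= 1875.0 ms


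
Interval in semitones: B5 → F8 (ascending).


Solution.
Absolute semitone position = octave×12 + chromatic position
B5: 5×12 + 11 = 71
F8: 8×12 + 5 = 101
Difference = 101 - 71 = 30
= 30 semitones


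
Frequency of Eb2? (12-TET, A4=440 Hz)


Working:
f = 440 × 2^(n/12) where n = semitones from A4
Eb2: -30 semitones from A4
f = 440 × 2^(-30/12)
f = 77.78 Hz


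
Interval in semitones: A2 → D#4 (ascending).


Working:
Absolute semitone position = octave×12 + chromatic position
A2: 2×12 + 9 = 33
D#4: 4×12 + 3 = 51
Difference = 51 - 33 = 18
= 18 semitones


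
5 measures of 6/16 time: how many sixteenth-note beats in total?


Time signature 6/16: the bottom number 16 means the sixteenth note gets one count
The top number 6 means 6 sixteenth-note beats per measure
Total = 6 × 5 measures
= 30 sixteenth-note beats


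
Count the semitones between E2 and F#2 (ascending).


Solution.
Absolute semitone position = octave×12 + chromatic position
E2: 2×12 + 4 = 28
F#2: 2×12 + 6 = 30
Difference = 30 - 28 = 2
= 2 semitones


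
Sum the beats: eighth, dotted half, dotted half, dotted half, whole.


Reasoning:
Beat values:
  eighth = 0.5 beats
  dotted half = 3 beats
  dotted half = 3 beats
  dotted half = 3 beats
  whole = 4 beats
Sum = 0.5 + 3 + 3 + 3 + 4
= 13.5 beats


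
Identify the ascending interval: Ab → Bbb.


Solution.
Letter names: A → B spans 2 letter names → a 2nd
Semitones: Ab → Bbb = 1 half-step
A 2nd of 1 semitone is a minor 2nd
= minor 2nd


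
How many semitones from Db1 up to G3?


Absolute semitone position = octave×12 + chromatic position
Db1: 1×12 + 1 = 13
G3: 3×12 + 7 = 43
Difference = 43 - 13 = 30
= 30 semitones


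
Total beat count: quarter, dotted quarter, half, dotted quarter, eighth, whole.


Let's work it out.
Beat values:
  quarter = 1 beat
  dotted quarter = 1.5 beats
  half = 2 beats
  dotted quarter = 1.5 beats
  eighth = 0.5 beats
  whole = 4 beats
Sum = 1 + 1.5 + 2 + 1.5 + 0.5 + 4
= 10.5 beats


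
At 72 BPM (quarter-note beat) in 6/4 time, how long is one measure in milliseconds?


Working:
Quarter-note beat duration = 60000 / 72 ms
Beats per measure (6/4) = 6
One measure = 6 × 60000 / 72 = 360000 / 72 ms
= 5000.0 ms


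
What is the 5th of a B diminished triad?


Reasoning:
Diminished triad = root + minor 3rd (3 semitones) + diminished 5th (6 semitones)
A triad on B stacks thirds, so the chord tones use letter names B-D-F
Root: B
Minor 3rd above B: D
Diminished 5th above B: F
The 5th = F


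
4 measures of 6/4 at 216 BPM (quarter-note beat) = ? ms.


Step by step:
Quarter-note beat duration = 60000 / 216 ms
Beats per measure (6/4) = 6
One measure = 6 × 60000 / 216 = 360000 / 216 ms
4 measures = 4 × 360000 / 216 = 1440000 / 216
= 6666.7 ms


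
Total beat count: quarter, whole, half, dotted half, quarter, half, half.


Working:
Beat values:
  quarter = 1 beat
  whole = 4 beats
  half = 2 beats
  dotted half = 3 beats
  quarter = 1 beat
  half = 2 beats
  half = 2 beats
Sum = 1 + 4 + 2 + 3 + 1 + 2 + 2
= 15 beats


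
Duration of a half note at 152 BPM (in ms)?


One quarter-note beat = 60000 / BPM = 60000 / 152 ms
Half note = 2 × quarter note
Duration = 2 × 60000 / 152 = 120000 / 152
= 789.5 ms


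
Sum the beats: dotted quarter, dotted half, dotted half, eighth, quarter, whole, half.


Step by step:
Beat values:
  dotted quarter = 1.5 beats
  dotted half = 3 beats
  dotted half = 3 beats
  eighth = 0.5 beats
  quarter = 1 beat
  whole = 4 beats
  half = 2 beats
Sum = 1.5 + 3 + 3 + 0.5 + 1 + 4 + 2
= 15 beats


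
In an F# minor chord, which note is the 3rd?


Let's work it out.
Minor triad = root + minor 3rd (3 semitones) + perfect 5th (7 semitones)
A triad on F# stacks thirds, so the chord tones use letter names F-A-C
Root: F#
Minor 3rd above F#: A
Perfect 5th above F#: C#
The 3rd = A


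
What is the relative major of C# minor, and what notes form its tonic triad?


Step by step:
The relative major shares the key signature and is a minor 3rd above the minor tonic
A minor 3rd above C# is E
→ relative major of C# minor is E major
Tonic triad of E major = root + major 3rd + perfect 5th = E G# B
= E major; triad = E G# B


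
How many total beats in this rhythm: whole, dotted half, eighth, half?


Reasoning:
Beat values:
  whole = 4 beats
  dotted half = 3 beats
  eighth = 0.5 beats
  half = 2 beats
Sum = 4 + 3 + 0.5 + 2
= 9.5 beats


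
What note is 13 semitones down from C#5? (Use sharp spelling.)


Reasoning:
C#5: chromatic position 1 in octave 5 → absolute = 5×12 + 1 = 61
Transpose down 13: 61 - 13 = 48
48 = 4×12 + 0 → C in octave 4
Result = C4


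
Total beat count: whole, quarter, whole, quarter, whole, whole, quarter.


Beat values:
  whole = 4 beats
  quarter = 1 beat
  whole = 4 beats
  quarter = 1 beat
  whole = 4 beats
  whole = 4 beats
  quarter = 1 beat
Sum = 4 + 1 + 4 + 1 + 4 + 4 + 1
= 19 beats


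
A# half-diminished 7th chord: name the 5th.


Half-diminished 7th chord = root + minor 3rd + diminished 5th + minor 7th
Seventh chords stack in thirds, so the letter names are A-C-E-G
Root: A#
Minor 3rd above A#: C#
Diminished 5th above A#: E
Minor 7th above A#: G#
The 5th = E


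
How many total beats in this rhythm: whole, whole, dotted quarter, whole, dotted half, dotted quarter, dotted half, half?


Reasoning:
Beat values:
  whole = 4 beats
  whole = 4 beats
  dotted quarter = 1.5 beats
  whole = 4 beats
  dotted half = 3 beats
  dotted quarter = 1.5 beats
  dotted half = 3 beats
  half = 2 beats
Sum = 4 + 4 + 1.5 + 4 + 3 + 1.5 + 3 + 2
= 23 beats


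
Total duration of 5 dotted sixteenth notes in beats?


Step by step:
Base sixteenth note = 1/4 beats
Dot 1 adds half the previous value: +1/8
One dotted sixteenth = 1/4 + 1/8 = 3/8
5 of them = 5 × 3/8 = 15/8
= 15/8 beats


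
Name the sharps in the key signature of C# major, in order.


Sharp major keys follow the circle of fifths: C(0), G(1), D(2), A(3), E(4), B(5), F#(6), C#(7)
C# major has 7 sharps
Order of sharps: F# C# G# D# A# E# B# → first 7: F#, C#, G#, D#, A#, E#, B#
= F#, C#, G#, D#, A#, E#, B#


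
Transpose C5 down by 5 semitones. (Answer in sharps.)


Solution.
C5: chromatic position 0 in octave 5 → absolute = 5×12 + 0 = 60
Transpose down 5: 60 - 5 = 55
55 = 4×12 + 7 → G in octave 4
Result = G4


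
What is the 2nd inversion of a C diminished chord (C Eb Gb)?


Root position: C Eb Gb
2nd inversion: move root and 3rd up an octave
Bass note: Gb
Notes (bottom to top) = Gb C Eb


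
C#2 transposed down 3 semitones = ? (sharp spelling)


C#2: chromatic position 1 in octave 2 → absolute = 2×12 + 1 = 25
Transpose down 3: 25 - 3 = 22
22 = 1×12 + 10 → A# in octave 1
Result = A#1


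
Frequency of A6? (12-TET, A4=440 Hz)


Step by step:
f = 440 × 2^(n/12) where n = semitones from A4
A6: 24 semitones from A4
f = 440 × 2^(24/12)
f = 1760.00 Hz


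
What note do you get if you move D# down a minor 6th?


Working:
minor 6th: 6 letter names, 8 semitones
Letter: D - 5 → F
Pitch: D# - 8 semitones, spelled as an F → F##
= F##


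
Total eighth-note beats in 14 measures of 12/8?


Step by step:
Time signature 12/8: the bottom number 8 means the eighth note gets one count
The top number 12 means 12 eighth-note beats per measure
Total = 12 × 14 measures
= 168 eighth-note beats


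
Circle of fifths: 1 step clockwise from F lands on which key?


Solution.
Each clockwise step on the circle of fifths moves up a perfect 5th
From F: F → C
= C


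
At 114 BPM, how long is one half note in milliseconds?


One quarter-note beat = 60000 / BPM = 60000 / 114 ms
Half note = 2 × quarter note
Duration = 2 × 60000 / 114 = 120000 / 114
= 1052.6 ms


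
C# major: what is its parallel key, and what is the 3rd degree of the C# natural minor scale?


Parallel keys share the same tonic but differ in mode
C# major → parallel is C# minor
C# natural minor scale: C# D# E F# G# A B
= C# minor; 3rd degree = E


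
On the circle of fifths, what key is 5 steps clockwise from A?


Each clockwise step on the circle of fifths moves up a perfect 5th
From A: A → E → B → F#/Gb → Db → Ab
= Ab


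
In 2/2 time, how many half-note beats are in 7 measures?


Reasoning:
Time signature 2/2: the bottom number 2 means the half note gets one count
The top number 2 means 2 half-note beats per measure
Total = 2 × 7 measures
= 14 half-note beats


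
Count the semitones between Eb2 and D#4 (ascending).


Absolute semitone position = octave×12 + chromatic position
Eb2: 2×12 + 3 = 27
D#4: 4×12 + 3 = 51
Difference = 51 - 27 = 24
= 24 semitones


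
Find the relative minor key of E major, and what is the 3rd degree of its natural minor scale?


The relative minor shares the major's key signature and starts on its 6th degree
6th degree = a major 6th above the tonic; a major 6th above E is C#
→ relative minor of E major is C# minor
C# natural minor scale: C# D# E F# G# A B
= C# minor; 3rd degree = E


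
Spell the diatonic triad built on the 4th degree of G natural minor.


Reasoning:
G natural minor scale: G A Bb C D Eb F
Diatonic triad on degree 4 stacks scale notes 4, 6, 1: C Eb G
C→Eb = 3 semitones; C→G = 7 semitones → minor triad
= C Eb G (minor)


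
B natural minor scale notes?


Natural minor scale pattern: W-H-W-W-H-W-W (2-1-2-2-1-2-2 semitones)
Starting from B:
  B + 2 semitones → C#
  C# + 1 semitone → D
  D + 2 semitones → E
  E + 2 semitones → F#
  F# + 1 semitone → G
  G + 2 semitones → A
  A + 2 semitones → B
Scale = B C# D E F# G A


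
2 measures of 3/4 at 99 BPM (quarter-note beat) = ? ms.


Quarter-note beat duration = 60000 / 99 ms
Beats per measure (3/4) = 3
One measure = 3 × 60000 / 99 = 180000 / 99 ms
2 measures = 2 × 180000 / 99 = 360000 / 99
= 3636.4 ms


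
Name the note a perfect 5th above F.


Solution.
A 5th spans 5 letter names, so from F we land on C
A perfect 5th = 7 semitones above F
Spell C at that pitch: C
= C


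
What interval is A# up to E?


Solution.
Letter names: A → E spans 5 letter names → a 5th
Semitones: A# → E = 6 half-steps
A 5th of 6 semitones is a diminished 5th
= diminished 5th


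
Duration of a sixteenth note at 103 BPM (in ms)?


Let's work it out.
One quarter-note beat = 60000 / BPM = 60000 / 103 ms
Sixteenth note = 1/4 × quarter note
Duration = 1/4 × 60000 / 103 = 15000 / 103
= 145.6 ms


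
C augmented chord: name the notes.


Solution.
Augmented triad = root + major 3rd (4 semitones) + augmented 5th (8 semitones)
A triad on C stacks thirds, so the chord tones use letter names C-E-G
Root: C
Major 3rd above C: E
Augmented 5th above C: G#
Chord = C E G#


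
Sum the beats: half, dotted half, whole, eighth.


Working:
Beat values:
  half = 2 beats
  dotted half = 3 beats
  whole = 4 beats
  eighth = 0.5 beats
Sum = 2 + 3 + 4 + 0.5
= 9.5 beats


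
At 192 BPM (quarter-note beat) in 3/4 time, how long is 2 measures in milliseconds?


Solution.
Quarter-note beat duration = 60000 / 192 ms
Beats per measure (3/4) = 3
One measure = 3 × 60000 / 192 = 180000 / 192 ms
2 measures = 2 × 180000 / 192 = 360000 / 192
= 1875.0 ms


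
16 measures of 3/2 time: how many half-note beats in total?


Let's work it out.
Time signature 3/2: the bottom number 2 means the half note gets one count
The top number 3 means 3 half-note beats per measure
Total = 3 × 16 measures
= 48 half-note beats


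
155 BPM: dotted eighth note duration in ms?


Step by step:
One quarter-note beat = 60000 / BPM = 60000 / 155 ms
Dotted eighth note = 3/4 × quarter note
Duration = 3/4 × 60000 / 155 = 45000 / 155
= 290.3 ms


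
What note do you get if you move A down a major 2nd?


Working:
major 2nd: 2 letter names, 2 semitones
Letter: A - 1 → G
Pitch: A - 2 semitones, spelled as a G → G
= G


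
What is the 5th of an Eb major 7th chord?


Major 7th chord = root + major 3rd + perfect 5th + major 7th
Seventh chords stack in thirds, so the letter names are E-G-B-D
Root: Eb
Major 3rd above Eb: G
Perfect 5th above Eb: Bb
Major 7th above Eb: D
The 5th = Bb


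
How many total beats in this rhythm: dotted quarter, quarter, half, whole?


Let's work it out.
Beat values:
  dotted quarter = 1.5 beats
  quarter = 1 beat
  half = 2 beats
  whole = 4 beats
Sum = 1.5 + 1 + 2 + 4
= 8.5 beats


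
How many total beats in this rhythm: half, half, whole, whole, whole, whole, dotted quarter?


Working:
Beat values:
  half = 2 beats
  half = 2 beats
  whole = 4 beats
  whole = 4 beats
  whole = 4 beats
  whole = 4 beats
  dotted quarter = 1.5 beats
Sum = 2 + 2 + 4 + 4 + 4 + 4 + 1.5
= 21.5 beats


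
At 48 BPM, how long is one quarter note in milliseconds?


Step by step:
One quarter-note beat = 60000 / BPM = 60000 / 48 ms
Duration = 60000 / 48
= 1250.0 ms


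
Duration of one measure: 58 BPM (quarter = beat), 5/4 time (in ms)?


Quarter-note beat duration = 60000 / 58 ms
Beats per measure (5/4) = 5
One measure = 5 × 60000 / 58 = 300000 / 58 ms
= 5172.4 ms


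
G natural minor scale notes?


Solution.
Natural minor scale pattern: W-H-W-W-H-W-W (2-1-2-2-1-2-2 semitones)
Starting from G:
  G + 2 semitones → A
  A + 1 semitone → Bb
  Bb + 2 semitones → C
  C + 2 semitones → D
  D + 1 semitone → Eb
  Eb + 2 semitones → F
  F + 2 semitones → G
Scale = G A Bb C D Eb F


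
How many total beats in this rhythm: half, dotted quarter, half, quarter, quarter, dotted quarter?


Step by step:
Beat values:
  half = 2 beats
  dotted quarter = 1.5 beats
  half = 2 beats
  quarter = 1 beat
  quarter = 1 beat
  dotted quarter = 1.5 beats
Sum = 2 + 1.5 + 2 + 1 + 1 + 1.5
= 9 beats


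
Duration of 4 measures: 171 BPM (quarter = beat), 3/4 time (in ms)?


Let's work it out.
Quarter-note beat duration = 60000 / 171 ms
Beats per measure (3/4) = 3
One measure = 3 × 60000 / 171 = 180000 / 171 ms
4 measures = 4 × 180000 / 171 = 720000 / 171
= 4210.5 ms


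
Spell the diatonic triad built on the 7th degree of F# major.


Reasoning:
F# major scale: F# G# A# B C# D# E#
Diatonic triad on degree 7 stacks scale notes 7, 2, 4: E# G# B
E#→G# = 3 semitones; E#→B = 6 semitones → diminished triad
= E# G# B (diminished)


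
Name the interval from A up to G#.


Working:
Letter names: A → G spans 7 letter names → a 7th
Semitones: A → G# = 11 half-steps
A 7th of 11 semitones is a major 7th
= major 7th


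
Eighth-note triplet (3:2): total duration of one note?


Let's work it out.
Triplet: 3 notes occupy the space of 2 eighth notes
Space = 2 × 1/2 = 1 beat
Each triplet note = 1 / 3 = 1/3 beats
= 1/3 beats


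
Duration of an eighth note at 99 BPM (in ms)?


One quarter-note beat = 60000 / BPM = 60000 / 99 ms
Eighth note = 1/2 × quarter note
Duration = 1/2 × 60000 / 99 = 30000 / 99
= 303.0 ms


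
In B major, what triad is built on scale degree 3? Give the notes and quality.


B major scale: B C# D# E F# G# A#
Diatonic triad on degree 3 stacks scale notes 3, 5, 7: D# F# A#
D#→F# = 3 semitones; D#→A# = 7 semitones → minor triad
= D# F# A# (minor)
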